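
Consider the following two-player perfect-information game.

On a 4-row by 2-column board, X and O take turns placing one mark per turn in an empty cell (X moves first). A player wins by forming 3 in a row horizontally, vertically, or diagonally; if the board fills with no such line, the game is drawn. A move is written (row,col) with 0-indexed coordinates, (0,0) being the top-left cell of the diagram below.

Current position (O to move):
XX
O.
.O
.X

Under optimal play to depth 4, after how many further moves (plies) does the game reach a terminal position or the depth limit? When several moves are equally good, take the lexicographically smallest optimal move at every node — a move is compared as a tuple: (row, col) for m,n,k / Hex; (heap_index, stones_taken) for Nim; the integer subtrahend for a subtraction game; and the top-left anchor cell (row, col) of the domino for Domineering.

PV length from [XX/O./.O/.X]: 3 plies

[XX/O./.O/.X] O move#1: (1,1):+0/XX/OO/.O/.X*, (2,0):+0/XX/O./OO/.X, (3,0):+0/XX/O./.O/OX
[XX/OO/.O/.X] X move#2: (2,0):+0/XX/OO/XO/.X*, (3,0):+0/XX/OO/.O/XX
[XX/OO/XO/.X] O move#3: (3,0):+0/XX/OO/XO/OX*
[XX/OO/XO/OX] end (terminal +0, X#4); searched XX/O./.O/.X to 4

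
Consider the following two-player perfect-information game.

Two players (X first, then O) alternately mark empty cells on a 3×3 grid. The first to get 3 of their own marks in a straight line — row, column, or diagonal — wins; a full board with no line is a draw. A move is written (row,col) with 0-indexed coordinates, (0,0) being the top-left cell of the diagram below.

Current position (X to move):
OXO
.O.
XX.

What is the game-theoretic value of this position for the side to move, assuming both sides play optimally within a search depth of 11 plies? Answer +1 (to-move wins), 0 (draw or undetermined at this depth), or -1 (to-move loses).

[OXO/.O./XX.] X move#1: (1,0):-1/OXO/XO./XX., (1,2):-1/OXO/.OX/XX., (2,2):+1/OXO/.O./XXX*
[OXO/.O./XXX] end (terminal -1, O#2); searched OXO/.O./XX. to 11

value(OXO/.O./XX., X) = +1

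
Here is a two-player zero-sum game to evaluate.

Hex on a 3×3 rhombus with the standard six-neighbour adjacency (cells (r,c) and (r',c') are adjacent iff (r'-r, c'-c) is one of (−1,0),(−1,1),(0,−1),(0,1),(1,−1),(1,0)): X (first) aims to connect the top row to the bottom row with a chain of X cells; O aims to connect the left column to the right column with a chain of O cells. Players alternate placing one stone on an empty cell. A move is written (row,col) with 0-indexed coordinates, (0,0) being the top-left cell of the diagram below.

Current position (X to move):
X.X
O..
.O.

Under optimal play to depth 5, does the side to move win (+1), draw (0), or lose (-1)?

value(X.X/O../.O., X) = -1

p1 X@[X.X/O../.O.]: (0,1)[XXX/O../.O.]-1* (1,1)[X.X/OX./.O.]-1 (1,2)[X.X/O.X/.O.]-1 (2,0)[X.X/O../XO.]-1 (2,2)[X.X/O../.OX]-1
p2 O@[XXX/O../.O.]: (1,1)[XXX/OO./.O.]+1* (1,2)[XXX/O.O/.O.]+1 (2,0)[XXX/O../OO.]+1 (2,2)[XXX/O../.OO]+1
p3 X@[XXX/OO./.O.]: (1,2)[XXX/OOX/.O.]-1* (2,0)[XXX/OO./XO.]-1 (2,2)[XXX/OO./.OX]-1
p4 O@[XXX/OOX/.O.]: (2,0)[XXX/OOX/OO.]-1 (2,2)[XXX/OOX/.OO]+1*
p5 X@[XXX/OOX/.OO] terminal -1; root [X.X/O../.O.] d5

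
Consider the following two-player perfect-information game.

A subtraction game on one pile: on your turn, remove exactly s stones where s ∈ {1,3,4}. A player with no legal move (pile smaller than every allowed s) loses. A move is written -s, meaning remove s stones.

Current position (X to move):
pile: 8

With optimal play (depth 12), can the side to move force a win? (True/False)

p1 X@[8]: -1[7]+1* -3[5]-1 -4[4]-1
p2 O@[7]: -1[6]-1* -3[4]-1 -4[3]-1
p3 X@[6]: -1[5]-1 -3[3]-1 -4[2]+1*
p4 O@[2]: -1[1]-1*
p5 X@[1]: -1[0]+1*
p6 O@[0] terminal -1; root [8] d12

X winning at [8]: True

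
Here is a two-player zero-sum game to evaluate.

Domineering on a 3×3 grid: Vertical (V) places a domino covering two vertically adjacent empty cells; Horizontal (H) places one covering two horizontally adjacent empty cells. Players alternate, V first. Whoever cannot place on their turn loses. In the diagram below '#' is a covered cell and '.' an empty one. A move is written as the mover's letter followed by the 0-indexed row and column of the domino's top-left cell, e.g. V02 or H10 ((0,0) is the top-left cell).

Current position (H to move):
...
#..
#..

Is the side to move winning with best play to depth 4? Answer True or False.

ply 1, H at .../#../#.. | H00=-1→##./#../#..; H01=-1→.##/#../#..; H11=+1→.../###/#..*; H21=-1→.../#../###
ply 2: .../###/#.. is terminal -1 (V); from .../#../#.. depth 4

H winning at [.../#../#..]: True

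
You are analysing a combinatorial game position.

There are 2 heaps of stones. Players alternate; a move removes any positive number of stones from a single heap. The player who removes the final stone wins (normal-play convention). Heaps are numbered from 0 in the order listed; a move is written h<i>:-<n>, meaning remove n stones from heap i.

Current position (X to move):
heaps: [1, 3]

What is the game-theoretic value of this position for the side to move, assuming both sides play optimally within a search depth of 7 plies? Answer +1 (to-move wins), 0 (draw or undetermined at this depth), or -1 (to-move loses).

[(1,3)] X move#1: h0:-1:-1/(0,3), h1:-1:-1/(1,2), h1:-2:+1/(1,1)*, h1:-3:-1/(1,0)
[(1,1)] O move#2: h0:-1:-1/(0,1)*, h1:-1:-1/(1,0)
[(0,1)] X move#3: h1:-1:+1/(0,0)*
[(0,0)] end (terminal -1, O#4); searched (1,3) to 7

value((1,3), X) = +1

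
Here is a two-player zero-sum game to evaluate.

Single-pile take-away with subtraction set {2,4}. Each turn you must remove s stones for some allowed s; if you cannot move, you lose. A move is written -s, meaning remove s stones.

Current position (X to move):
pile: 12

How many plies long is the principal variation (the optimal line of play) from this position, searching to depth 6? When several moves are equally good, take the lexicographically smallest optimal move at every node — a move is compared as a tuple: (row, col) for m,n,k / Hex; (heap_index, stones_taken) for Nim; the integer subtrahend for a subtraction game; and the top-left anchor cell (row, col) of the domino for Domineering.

ply 1, X at 12 | -2=-1→10*; -4=-1→8
ply 2, O at 10 | -2=-1→8; -4=+1→6*
ply 3, X at 6 | -2=-1→4*; -4=-1→2
ply 4, O at 4 | -2=-1→2; -4=+1→0*
ply 5: 0 is terminal -1 (X); from 12 depth 6

PV length from [12]: 4 plies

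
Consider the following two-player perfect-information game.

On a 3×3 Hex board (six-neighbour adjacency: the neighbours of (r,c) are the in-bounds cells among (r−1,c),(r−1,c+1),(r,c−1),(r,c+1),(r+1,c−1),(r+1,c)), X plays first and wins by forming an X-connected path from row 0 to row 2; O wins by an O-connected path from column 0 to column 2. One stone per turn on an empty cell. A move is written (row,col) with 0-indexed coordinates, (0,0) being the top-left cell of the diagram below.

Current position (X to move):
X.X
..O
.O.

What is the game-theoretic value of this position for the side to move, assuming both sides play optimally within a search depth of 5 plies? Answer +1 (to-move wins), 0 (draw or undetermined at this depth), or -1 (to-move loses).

[X.X/..O/.O.] X move#1: (0,1):-1/XXX/..O/.O., (1,0):-1/X.X/X.O/.O., (1,1):-1/X.X/.XO/.O., (2,0):+1/X.X/..O/XO.*, (2,2):-1/X.X/..O/.OX
[X.X/..O/XO.] O move#2: (0,1):-1/XOX/..O/XO.*, (1,0):-1/X.X/O.O/XO., (1,1):-1/X.X/.OO/XO., (2,2):-1/X.X/..O/XOO
[XOX/..O/XO.] X move#3: (1,0):+1/XOX/X.O/XO.*, (1,1):+1/XOX/.XO/XO., (2,2):+1/XOX/..O/XOX
[XOX/X.O/XO.] end (terminal -1, O#4); searched X.X/..O/.O. to 5

value(X.X/..O/.O., X) = +1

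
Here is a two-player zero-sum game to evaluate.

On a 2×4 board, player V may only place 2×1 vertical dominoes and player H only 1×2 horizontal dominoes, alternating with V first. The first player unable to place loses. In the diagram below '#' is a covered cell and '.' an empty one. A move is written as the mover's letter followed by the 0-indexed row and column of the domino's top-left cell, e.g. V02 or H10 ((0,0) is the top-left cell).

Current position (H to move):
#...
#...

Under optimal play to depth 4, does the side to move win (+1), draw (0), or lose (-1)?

p1 H@[#.../#...]: H01[###./#...]+1* H02[#.##/#...]+1 H11[#.../###.]+1 H12[#.../#.##]+1
p2 V@[###./#...]: V03[####/#..#]-1*
p3 H@[####/#..#]: H11[####/####]+1*
p4 V@[####/####] terminal -1; root [#.../#...] d4

value(#.../#..., H) = +1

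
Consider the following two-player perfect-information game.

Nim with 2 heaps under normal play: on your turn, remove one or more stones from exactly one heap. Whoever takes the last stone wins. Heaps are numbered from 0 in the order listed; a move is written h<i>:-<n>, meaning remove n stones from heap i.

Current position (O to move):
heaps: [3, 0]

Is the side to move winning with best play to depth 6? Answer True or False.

[(3,0)] O move#1: h0:-1:-1/(2,0), h0:-2:-1/(1,0), h0:-3:+1/(0,0)*
[(0,0)] end (terminal -1, X#2); searched (3,0) to 6

O winning at [(3,0)]: True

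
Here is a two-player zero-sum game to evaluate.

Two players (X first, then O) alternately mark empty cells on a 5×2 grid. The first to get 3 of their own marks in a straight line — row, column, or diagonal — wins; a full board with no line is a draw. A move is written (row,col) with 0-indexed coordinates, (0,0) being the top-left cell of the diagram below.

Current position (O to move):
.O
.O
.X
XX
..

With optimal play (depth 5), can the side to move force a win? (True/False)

O winning at [.O/.O/.X/XX/..]: False

p1 O@[.O/.O/.X/XX/..]: (0,0)[OO/.O/.X/XX/..]-1* (1,0)[.O/OO/.X/XX/..]-1 (2,0)[.O/.O/OX/XX/..]-1 (4,0)[.O/.O/.X/XX/O.]-1 (4,1)[.O/.O/.X/XX/.O]-1
p2 X@[OO/.O/.X/XX/..]: (1,0)[OO/XO/.X/XX/..]+1* (2,0)[OO/.O/XX/XX/..]+1 (4,0)[OO/.O/.X/XX/X.]+1 (4,1)[OO/.O/.X/XX/.X]+1
p3 O@[OO/XO/.X/XX/..]: (2,0)[OO/XO/OX/XX/..]-1* (4,0)[OO/XO/.X/XX/O.]-1 (4,1)[OO/XO/.X/XX/.O]-1
p4 X@[OO/XO/OX/XX/..]: (4,0)[OO/XO/OX/XX/X.]+0 (4,1)[OO/XO/OX/XX/.X]+1*
p5 O@[OO/XO/OX/XX/.X] terminal -1; root [.O/.O/.X/XX/..] d5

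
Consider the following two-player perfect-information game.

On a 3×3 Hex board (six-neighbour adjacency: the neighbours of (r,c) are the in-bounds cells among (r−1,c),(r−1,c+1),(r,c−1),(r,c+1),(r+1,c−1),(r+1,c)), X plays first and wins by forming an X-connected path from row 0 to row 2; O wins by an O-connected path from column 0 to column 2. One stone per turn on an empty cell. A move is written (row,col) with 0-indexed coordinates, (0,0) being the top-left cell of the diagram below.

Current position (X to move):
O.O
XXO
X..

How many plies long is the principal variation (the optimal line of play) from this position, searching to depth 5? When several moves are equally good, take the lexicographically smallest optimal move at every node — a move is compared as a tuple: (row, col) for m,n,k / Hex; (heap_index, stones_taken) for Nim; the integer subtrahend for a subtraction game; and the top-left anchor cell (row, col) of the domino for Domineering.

PV length from [O.O/XXO/X..]: 1 ply

ply 1, X at O.O/XXO/X.. | (0,1)=+1→OXO/XXO/X..*; (2,1)=-1→O.O/XXO/XX.; (2,2)=-1→O.O/XXO/X.X
ply 2: OXO/XXO/X.. is terminal -1 (O); from O.O/XXO/X.. depth 5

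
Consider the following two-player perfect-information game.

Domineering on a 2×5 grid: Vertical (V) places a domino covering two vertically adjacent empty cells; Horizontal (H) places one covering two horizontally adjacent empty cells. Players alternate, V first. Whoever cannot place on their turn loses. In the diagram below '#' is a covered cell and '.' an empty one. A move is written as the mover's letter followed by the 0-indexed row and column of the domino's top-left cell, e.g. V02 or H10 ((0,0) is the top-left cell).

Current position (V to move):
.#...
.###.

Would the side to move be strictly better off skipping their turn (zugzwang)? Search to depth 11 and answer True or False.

[.#.../.###.] V move#1: V00:-1/##.../####., V04:+1/.#..#/.####*
[.#..#/.####] H move#2: H02:-1/.####/.####*
[.####/.####] V move#3: V00:+1/#####/#####*
[#####/#####] end (terminal -1, H#4); searched .#.../.###. to 11
if V skipped the turn, H would face:
~ [.#.../.###.] H move#1: H02:-1/.###./.###.*, H03:-1/.#.##/.###.
~ [.###./.###.] V move#2: V00:+1/####./####.*, V04:+1/.####/.####
~ [####./####.] end (terminal -1, H#3); searched .#.../.###. to 11
compare (V): move=+1 vs pass=+1

zugzwang(.#.../.###., V) = False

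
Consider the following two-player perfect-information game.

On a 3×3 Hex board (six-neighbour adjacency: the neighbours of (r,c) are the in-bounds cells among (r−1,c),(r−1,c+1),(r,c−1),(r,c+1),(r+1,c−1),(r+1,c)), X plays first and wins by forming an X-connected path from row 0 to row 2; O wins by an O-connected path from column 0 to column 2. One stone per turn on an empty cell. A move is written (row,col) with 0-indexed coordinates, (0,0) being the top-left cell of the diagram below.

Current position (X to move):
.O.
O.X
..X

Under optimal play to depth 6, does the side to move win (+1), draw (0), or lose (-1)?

value(.O./O.X/..X, X) = +1

ply 1, X at .O./O.X/..X | (0,0)=-1→XO./O.X/..X; (0,2)=+1→.OX/O.X/..X*; (1,1)=-1→.O./OXX/..X; (2,0)=-1→.O./O.X/X.X; (2,1)=-1→.O./O.X/.XX
ply 2: .OX/O.X/..X is terminal -1 (O); from .O./O.X/..X depth 6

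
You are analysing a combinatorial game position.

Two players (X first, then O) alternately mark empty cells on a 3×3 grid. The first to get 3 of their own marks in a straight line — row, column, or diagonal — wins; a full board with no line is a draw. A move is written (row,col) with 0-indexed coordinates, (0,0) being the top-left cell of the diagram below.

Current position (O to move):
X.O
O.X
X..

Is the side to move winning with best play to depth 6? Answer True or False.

O winning at [X.O/O.X/X..]: False

ply 1, O at X.O/O.X/X.. | (0,1)=-1→XOO/O.X/X..; (1,1)=+0→X.O/OOX/X..*; (2,1)=+0→X.O/O.X/XO.; (2,2)=+0→X.O/O.X/X.O
ply 2, X at X.O/OOX/X.. | (0,1)=+0→XXO/OOX/X..*; (2,1)=+0→X.O/OOX/XX.; (2,2)=+0→X.O/OOX/X.X
ply 3, O at XXO/OOX/X.. | (2,1)=+0→XXO/OOX/XO.*; (2,2)=+0→XXO/OOX/X.O
ply 4, X at XXO/OOX/XO. | (2,2)=+0→XXO/OOX/XOX*
ply 5: XXO/OOX/XOX is terminal +0 (O); from X.O/O.X/X.. depth 6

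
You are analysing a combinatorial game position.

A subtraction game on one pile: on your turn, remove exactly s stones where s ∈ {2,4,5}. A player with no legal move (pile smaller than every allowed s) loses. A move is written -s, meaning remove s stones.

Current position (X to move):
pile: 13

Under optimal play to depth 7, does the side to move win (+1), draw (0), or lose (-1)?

p1 X@[13]: -2[11]-1 -4[9]-1 -5[8]+1*
p2 O@[8]: -2[6]-1* -4[4]-1 -5[3]-1
p3 X@[6]: -2[4]-1 -4[2]-1 -5[1]+1*
p4 O@[1] terminal -1; root [13] d7

value(13, X) = +1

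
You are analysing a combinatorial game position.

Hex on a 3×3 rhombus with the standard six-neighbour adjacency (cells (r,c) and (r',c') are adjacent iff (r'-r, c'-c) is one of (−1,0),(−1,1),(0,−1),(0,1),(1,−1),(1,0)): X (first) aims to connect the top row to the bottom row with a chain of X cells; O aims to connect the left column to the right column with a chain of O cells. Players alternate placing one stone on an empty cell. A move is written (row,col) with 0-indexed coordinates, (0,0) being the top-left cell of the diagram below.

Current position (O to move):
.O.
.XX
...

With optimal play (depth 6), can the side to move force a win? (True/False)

O winning at [.O./.XX/...]: True

ply 1, O at .O./.XX/... | (0,0)=-1→OO./.XX/...; (0,2)=+1→.OO/.XX/...*; (1,0)=-1→.O./OXX/...; (2,0)=-1→.O./.XX/O..; (2,1)=-1→.O./.XX/.O.; (2,2)=-1→.O./.XX/..O
ply 2, X at .OO/.XX/... | (0,0)=-1→XOO/.XX/...*; (1,0)=-1→.OO/XXX/...; (2,0)=-1→.OO/.XX/X..; (2,1)=-1→.OO/.XX/.X.; (2,2)=-1→.OO/.XX/..X
ply 3, O at XOO/.XX/... | (1,0)=+1→XOO/OXX/...*; (2,0)=-1→XOO/.XX/O..; (2,1)=-1→XOO/.XX/.O.; (2,2)=-1→XOO/.XX/..O
ply 4: XOO/OXX/... is terminal -1 (X); from .O./.XX/... depth 6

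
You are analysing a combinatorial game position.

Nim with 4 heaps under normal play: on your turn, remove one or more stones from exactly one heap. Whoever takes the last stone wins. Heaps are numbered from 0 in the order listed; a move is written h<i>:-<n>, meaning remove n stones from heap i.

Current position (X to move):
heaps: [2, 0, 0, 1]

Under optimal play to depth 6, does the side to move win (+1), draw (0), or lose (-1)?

value((2,0,0,1), X) = +1

[(2,0,0,1)] X move#1: h0:-1:+1/(1,0,0,1)*, h0:-2:-1/(0,0,0,1), h3:-1:-1/(2,0,0,0)
[(1,0,0,1)] O move#2: h0:-1:-1/(0,0,0,1)*, h3:-1:-1/(1,0,0,0)
[(0,0,0,1)] X move#3: h3:-1:+1/(0,0,0,0)*
[(0,0,0,0)] end (terminal -1, O#4); searched (2,0,0,1) to 6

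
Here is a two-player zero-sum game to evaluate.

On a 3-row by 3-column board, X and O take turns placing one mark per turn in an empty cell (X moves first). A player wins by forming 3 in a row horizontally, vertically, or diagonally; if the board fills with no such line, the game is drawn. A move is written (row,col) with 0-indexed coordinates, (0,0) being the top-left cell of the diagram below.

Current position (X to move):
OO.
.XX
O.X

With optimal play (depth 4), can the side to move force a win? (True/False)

ply 1, X at OO./.XX/O.X | (0,2)=+1→OOX/.XX/O.X*; (1,0)=+1→OO./XXX/O.X; (2,1)=-1→OO./.XX/OXX
ply 2: OOX/.XX/O.X is terminal -1 (O); from OO./.XX/O.X depth 4

X winning at [OO./.XX/O.X]: True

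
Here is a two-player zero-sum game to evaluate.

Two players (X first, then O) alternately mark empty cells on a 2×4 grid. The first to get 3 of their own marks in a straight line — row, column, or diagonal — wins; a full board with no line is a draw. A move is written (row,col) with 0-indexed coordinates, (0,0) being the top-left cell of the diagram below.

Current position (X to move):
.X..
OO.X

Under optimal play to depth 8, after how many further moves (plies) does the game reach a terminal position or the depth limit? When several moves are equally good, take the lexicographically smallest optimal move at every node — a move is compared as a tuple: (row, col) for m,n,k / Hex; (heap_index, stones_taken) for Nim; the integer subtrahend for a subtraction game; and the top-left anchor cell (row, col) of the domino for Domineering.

p1 X@[.X../OO.X]: (0,0)[XX../OO.X]-1 (0,2)[.XX./OO.X]-1 (0,3)[.X.X/OO.X]-1 (1,2)[.X../OOXX]+0*
p2 O@[.X../OOXX]: (0,0)[OX../OOXX]+0* (0,2)[.XO./OOXX]+0 (0,3)[.X.O/OOXX]+0
p3 X@[OX../OOXX]: (0,2)[OXX./OOXX]+0* (0,3)[OX.X/OOXX]+0
p4 O@[OXX./OOXX]: (0,3)[OXXO/OOXX]+0*
p5 X@[OXXO/OOXX] terminal +0; root [.X../OO.X] d8

PV length from [.X../OO.X]: 4 plies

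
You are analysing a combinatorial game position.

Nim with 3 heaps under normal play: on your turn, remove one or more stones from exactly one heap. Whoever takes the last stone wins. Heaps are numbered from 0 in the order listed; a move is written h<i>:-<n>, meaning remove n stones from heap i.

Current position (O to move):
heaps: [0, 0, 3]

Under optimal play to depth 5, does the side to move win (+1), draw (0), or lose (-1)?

ply 1, O at (0,0,3) | h2:-1=-1→(0,0,2); h2:-2=-1→(0,0,1); h2:-3=+1→(0,0,0)*
ply 2: (0,0,0) is terminal -1 (X); from (0,0,3) depth 5

value((0,0,3), O) = +1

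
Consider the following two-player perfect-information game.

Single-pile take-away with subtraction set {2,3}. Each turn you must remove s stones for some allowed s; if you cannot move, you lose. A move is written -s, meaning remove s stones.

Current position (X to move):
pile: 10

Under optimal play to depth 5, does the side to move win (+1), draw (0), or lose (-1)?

value(10, X) = -1

ply 1, X at 10 | -2=-1→8*; -3=-1→7
ply 2, O at 8 | -2=+1→6*; -3=+1→5
ply 3, X at 6 | -2=-1→4*; -3=-1→3
ply 4, O at 4 | -2=-1→2; -3=+1→1*
ply 5: 1 is terminal -1 (X); from 10 depth 5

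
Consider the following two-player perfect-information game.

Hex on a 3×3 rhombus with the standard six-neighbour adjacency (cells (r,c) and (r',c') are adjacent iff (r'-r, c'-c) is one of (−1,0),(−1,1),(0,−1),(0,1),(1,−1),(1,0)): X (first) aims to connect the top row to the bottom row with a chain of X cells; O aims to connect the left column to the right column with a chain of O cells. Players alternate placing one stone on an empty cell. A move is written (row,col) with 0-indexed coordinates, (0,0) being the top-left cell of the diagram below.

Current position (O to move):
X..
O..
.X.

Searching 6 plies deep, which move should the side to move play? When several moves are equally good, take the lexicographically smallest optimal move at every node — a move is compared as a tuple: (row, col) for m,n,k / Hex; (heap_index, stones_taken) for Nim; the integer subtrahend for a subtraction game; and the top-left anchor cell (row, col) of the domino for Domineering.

O's best at [X../O../.X.]: (0,2)

p1 O@[X../O../.X.]: (0,1)[XO./O../.X.]-1 (0,2)[X.O/O../.X.]+1* (1,1)[X../OO./.X.]+1 (1,2)[X../O.O/.X.]-1 (2,0)[X../O../OX.]-1 (2,2)[X../O../.XO]-1
p2 X@[X.O/O../.X.]: (0,1)[XXO/O../.X.]-1* (1,1)[X.O/OX./.X.]-1 (1,2)[X.O/O.X/.X.]-1 (2,0)[X.O/O../XX.]-1 (2,2)[X.O/O../.XX]-1
p3 O@[XXO/O../.X.]: (1,1)[XXO/OO./.X.]+1* (1,2)[XXO/O.O/.X.]-1 (2,0)[XXO/O../OX.]-1 (2,2)[XXO/O../.XO]-1
p4 X@[XXO/OO./.X.] terminal -1; root [X../O../.X.] d6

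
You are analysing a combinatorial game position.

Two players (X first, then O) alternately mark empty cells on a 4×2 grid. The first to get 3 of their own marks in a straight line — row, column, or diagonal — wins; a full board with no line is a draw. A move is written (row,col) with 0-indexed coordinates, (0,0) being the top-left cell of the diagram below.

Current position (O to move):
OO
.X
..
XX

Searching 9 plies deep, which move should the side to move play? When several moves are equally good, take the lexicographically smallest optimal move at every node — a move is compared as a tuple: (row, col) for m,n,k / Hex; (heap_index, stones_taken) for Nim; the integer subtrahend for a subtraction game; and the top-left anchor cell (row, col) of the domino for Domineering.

p1 O@[OO/.X/../XX]: (1,0)[OO/OX/../XX]-1 (2,0)[OO/.X/O./XX]-1 (2,1)[OO/.X/.O/XX]+0*
p2 X@[OO/.X/.O/XX]: (1,0)[OO/XX/.O/XX]+0* (2,0)[OO/.X/XO/XX]+0
p3 O@[OO/XX/.O/XX]: (2,0)[OO/XX/OO/XX]+0*
p4 X@[OO/XX/OO/XX] terminal +0; root [OO/.X/../XX] d9

O's best at [OO/.X/../XX]: (2,1)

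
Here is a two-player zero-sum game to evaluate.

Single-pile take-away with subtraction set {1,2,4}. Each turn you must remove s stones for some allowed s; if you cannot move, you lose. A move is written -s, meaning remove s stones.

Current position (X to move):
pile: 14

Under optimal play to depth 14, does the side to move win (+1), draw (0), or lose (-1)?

p1 X@[14]: -1[13]-1 -2[12]+1* -4[10]-1
p2 O@[12]: -1[11]-1* -2[10]-1 -4[8]-1
p3 X@[11]: -1[10]-1 -2[9]+1* -4[7]-1
p4 O@[9]: -1[8]-1* -2[7]-1 -4[5]-1
p5 X@[8]: -1[7]-1 -2[6]+1* -4[4]-1
p6 O@[6]: -1[5]-1* -2[4]-1 -4[2]-1
p7 X@[5]: -1[4]-1 -2[3]+1* -4[1]-1
p8 O@[3]: -1[2]-1* -2[1]-1
p9 X@[2]: -1[1]-1 -2[0]+1*
p10 O@[0] terminal -1; root [14] d14

value(14, X) = +1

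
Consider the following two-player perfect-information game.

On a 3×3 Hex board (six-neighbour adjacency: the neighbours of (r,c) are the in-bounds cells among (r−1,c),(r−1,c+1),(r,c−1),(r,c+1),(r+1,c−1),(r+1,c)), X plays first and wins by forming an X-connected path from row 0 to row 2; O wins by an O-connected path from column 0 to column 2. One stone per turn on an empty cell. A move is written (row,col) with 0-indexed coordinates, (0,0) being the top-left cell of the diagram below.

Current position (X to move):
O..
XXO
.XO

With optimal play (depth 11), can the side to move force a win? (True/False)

X winning at [O../XXO/.XO]: True

p1 X@[O../XXO/.XO]: (0,1)[OX./XXO/.XO]+1* (0,2)[O.X/XXO/.XO]+1 (2,0)[O../XXO/XXO]+1
p2 O@[OX./XXO/.XO] terminal -1; root [O../XXO/.XO] d11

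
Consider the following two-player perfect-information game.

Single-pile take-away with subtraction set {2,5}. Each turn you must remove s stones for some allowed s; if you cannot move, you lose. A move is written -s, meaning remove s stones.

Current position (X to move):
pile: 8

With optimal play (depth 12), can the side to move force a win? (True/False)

p1 X@[8]: -2[6]-1* -5[3]-1
p2 O@[6]: -2[4]+1* -5[1]+1
p3 X@[4]: -2[2]-1*
p4 O@[2]: -2[0]+1*
p5 X@[0] terminal -1; root [8] d12

X winning at [8]: False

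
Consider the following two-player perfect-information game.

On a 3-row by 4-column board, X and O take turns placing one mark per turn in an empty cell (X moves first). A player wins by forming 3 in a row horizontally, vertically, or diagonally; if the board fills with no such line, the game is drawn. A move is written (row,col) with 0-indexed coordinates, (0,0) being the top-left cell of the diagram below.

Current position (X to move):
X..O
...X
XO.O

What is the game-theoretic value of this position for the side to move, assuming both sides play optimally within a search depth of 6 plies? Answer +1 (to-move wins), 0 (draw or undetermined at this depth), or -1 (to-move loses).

value(X..O/...X/XO.O, X) = +1

ply 1, X at X..O/...X/XO.O | (0,1)=-1→XX.O/...X/XO.O; (0,2)=-1→X.XO/...X/XO.O; (1,0)=+1→X..O/X..X/XO.O*; (1,1)=-1→X..O/.X.X/XO.O; (1,2)=-1→X..O/..XX/XO.O; (2,2)=-1→X..O/...X/XOXO
ply 2: X..O/X..X/XO.O is terminal -1 (O); from X..O/...X/XO.O depth 6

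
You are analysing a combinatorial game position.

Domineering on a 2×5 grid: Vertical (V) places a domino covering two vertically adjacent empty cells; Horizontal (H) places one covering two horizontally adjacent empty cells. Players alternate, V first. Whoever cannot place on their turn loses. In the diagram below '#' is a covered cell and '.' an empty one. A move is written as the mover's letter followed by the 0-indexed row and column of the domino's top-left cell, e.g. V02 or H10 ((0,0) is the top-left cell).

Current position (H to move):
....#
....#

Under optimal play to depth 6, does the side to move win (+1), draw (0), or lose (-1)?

[....#/....#] H move#1: H00:-1/##..#/....#, H01:+1/.##.#/....#*, H02:-1/..###/....#, H10:-1/....#/##..#, H11:+1/....#/.##.#, H12:-1/....#/..###
[.##.#/....#] V move#2: V00:-1/###.#/#...#*, V03:-1/.####/...##
[###.#/#...#] H move#3: H11:-1/###.#/###.#, H12:+1/###.#/#.###*
[###.#/#.###] end (terminal -1, V#4); searched ....#/....# to 6

value(....#/....#, H) = +1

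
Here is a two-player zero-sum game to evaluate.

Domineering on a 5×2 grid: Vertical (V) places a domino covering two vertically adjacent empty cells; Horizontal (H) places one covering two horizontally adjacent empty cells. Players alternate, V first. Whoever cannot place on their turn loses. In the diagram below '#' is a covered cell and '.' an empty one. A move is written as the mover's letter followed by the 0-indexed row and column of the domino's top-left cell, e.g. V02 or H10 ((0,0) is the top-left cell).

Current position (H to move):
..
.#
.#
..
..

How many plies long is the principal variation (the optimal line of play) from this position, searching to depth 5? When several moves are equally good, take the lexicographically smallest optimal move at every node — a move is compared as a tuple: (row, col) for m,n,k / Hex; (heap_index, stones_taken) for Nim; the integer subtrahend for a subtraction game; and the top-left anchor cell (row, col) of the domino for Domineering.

PV length from [../.#/.#/../..]: 3 plies

[../.#/.#/../..] H move#1: H00:-1/##/.#/.#/../.., H30:+1/../.#/.#/##/..*, H40:+1/../.#/.#/../##
[../.#/.#/##/..] V move#2: V00:-1/#./##/.#/##/..*, V10:-1/../##/##/##/..
[#./##/.#/##/..] H move#3: H40:+1/#./##/.#/##/##*
[#./##/.#/##/##] end (terminal -1, V#4); searched ../.#/.#/../.. to 5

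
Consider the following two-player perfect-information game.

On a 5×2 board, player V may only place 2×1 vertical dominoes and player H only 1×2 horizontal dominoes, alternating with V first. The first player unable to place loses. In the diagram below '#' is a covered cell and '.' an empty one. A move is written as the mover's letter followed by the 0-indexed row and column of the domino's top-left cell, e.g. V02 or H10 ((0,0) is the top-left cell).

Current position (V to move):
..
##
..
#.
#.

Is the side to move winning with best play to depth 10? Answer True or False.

V winning at [../##/../#./#.]: False

[../##/../#./#.] V move#1: V21:-1/../##/.#/##/#.*, V31:-1/../##/../##/##
[../##/.#/##/#.] H move#2: H00:+1/##/##/.#/##/#.*
[##/##/.#/##/#.] end (terminal -1, V#3); searched ../##/../#./#. to 10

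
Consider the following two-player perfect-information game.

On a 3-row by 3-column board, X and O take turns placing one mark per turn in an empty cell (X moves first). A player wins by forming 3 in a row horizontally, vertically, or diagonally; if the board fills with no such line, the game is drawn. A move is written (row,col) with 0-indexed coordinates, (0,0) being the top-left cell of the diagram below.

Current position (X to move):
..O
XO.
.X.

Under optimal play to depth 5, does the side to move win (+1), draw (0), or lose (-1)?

value(..O/XO./.X., X) = +1

[..O/XO./.X.] X move#1: (0,0):-1/X.O/XO./.X., (0,1):-1/.XO/XO./.X., (1,2):-1/..O/XOX/.X., (2,0):+1/..O/XO./XX.*, (2,2):-1/..O/XO./.XX
[..O/XO./XX.] O move#2: (0,0):-1/O.O/XO./XX.*, (0,1):-1/.OO/XO./XX., (1,2):-1/..O/XOO/XX., (2,2):-1/..O/XO./XXO
[O.O/XO./XX.] X move#3: (0,1):-1/OXO/XO./XX., (1,2):-1/O.O/XOX/XX., (2,2):+1/O.O/XO./XXX*
[O.O/XO./XXX] end (terminal -1, O#4); searched ..O/XO./.X. to 5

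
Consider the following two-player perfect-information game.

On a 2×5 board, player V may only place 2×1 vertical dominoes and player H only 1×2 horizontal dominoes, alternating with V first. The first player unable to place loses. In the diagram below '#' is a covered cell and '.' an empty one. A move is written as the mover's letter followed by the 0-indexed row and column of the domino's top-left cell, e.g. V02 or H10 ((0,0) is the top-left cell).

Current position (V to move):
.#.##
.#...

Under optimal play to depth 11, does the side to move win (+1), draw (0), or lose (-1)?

value(.#.##/.#..., V) = +1

p1 V@[.#.##/.#...]: V00[##.##/##...]-1 V02[.####/.##..]+1*
p2 H@[.####/.##..]: H13[.####/.####]-1*
p3 V@[.####/.####]: V00[#####/#####]+1*
p4 H@[#####/#####] terminal -1; root [.#.##/.#...] d11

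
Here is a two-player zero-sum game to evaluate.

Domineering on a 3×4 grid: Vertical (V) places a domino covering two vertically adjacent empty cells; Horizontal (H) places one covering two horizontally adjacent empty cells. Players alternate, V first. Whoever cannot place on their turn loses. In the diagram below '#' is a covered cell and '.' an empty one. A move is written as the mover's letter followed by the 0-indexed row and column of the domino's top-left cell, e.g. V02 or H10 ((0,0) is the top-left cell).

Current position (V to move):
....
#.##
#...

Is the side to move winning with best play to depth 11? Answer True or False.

[..../#.##/#...] V move#1: V01:-1/.#../####/#...*, V11:-1/..../####/##..
[.#../####/#...] H move#2: H02:+1/.###/####/#...*, H21:+1/.#../####/###., H22:+1/.#../####/#.##
[.###/####/#...] end (terminal -1, V#3); searched ..../#.##/#... to 11

V winning at [..../#.##/#...]: False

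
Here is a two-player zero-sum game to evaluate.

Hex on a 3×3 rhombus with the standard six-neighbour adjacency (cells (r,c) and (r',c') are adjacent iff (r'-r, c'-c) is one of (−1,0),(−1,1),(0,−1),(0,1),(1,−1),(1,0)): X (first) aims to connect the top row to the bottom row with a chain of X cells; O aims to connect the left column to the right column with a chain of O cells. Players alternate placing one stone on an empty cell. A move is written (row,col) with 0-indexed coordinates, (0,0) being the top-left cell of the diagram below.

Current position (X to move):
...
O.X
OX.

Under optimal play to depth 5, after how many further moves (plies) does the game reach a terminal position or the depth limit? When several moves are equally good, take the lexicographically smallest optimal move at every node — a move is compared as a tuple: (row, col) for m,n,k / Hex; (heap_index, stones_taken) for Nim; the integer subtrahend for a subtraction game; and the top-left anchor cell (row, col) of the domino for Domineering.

ply 1, X at .../O.X/OX. | (0,0)=-1→X../O.X/OX.; (0,1)=+1→.X./O.X/OX.*; (0,2)=+1→..X/O.X/OX.; (1,1)=+1→.../OXX/OX.; (2,2)=-1→.../O.X/OXX
ply 2, O at .X./O.X/OX. | (0,0)=-1→OX./O.X/OX.*; (0,2)=-1→.XO/O.X/OX.; (1,1)=-1→.X./OOX/OX.; (2,2)=-1→.X./O.X/OXO
ply 3, X at OX./O.X/OX. | (0,2)=+1→OXX/O.X/OX.*; (1,1)=+1→OX./OXX/OX.; (2,2)=+1→OX./O.X/OXX
ply 4: OXX/O.X/OX. is terminal -1 (O); from .../O.X/OX. depth 5

PV length from [.../O.X/OX.]: 3 plies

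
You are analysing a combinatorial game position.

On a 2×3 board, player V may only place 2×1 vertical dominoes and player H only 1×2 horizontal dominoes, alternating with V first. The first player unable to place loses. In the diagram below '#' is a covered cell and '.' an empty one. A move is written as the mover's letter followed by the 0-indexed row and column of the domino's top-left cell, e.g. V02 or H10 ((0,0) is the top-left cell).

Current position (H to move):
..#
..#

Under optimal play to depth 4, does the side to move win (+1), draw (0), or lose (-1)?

p1 H@[..#/..#]: H00[###/..#]+1* H10[..#/###]+1
p2 V@[###/..#] terminal -1; root [..#/..#] d4

value(..#/..#, H) = +1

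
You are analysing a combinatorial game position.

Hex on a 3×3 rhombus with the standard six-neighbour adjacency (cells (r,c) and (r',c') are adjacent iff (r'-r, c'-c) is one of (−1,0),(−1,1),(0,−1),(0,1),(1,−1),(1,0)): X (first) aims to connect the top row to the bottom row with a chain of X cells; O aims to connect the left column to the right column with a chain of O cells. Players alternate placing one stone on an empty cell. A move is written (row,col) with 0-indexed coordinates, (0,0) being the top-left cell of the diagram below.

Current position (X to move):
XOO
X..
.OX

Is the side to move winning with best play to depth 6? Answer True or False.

p1 X@[XOO/X../.OX]: (1,1)[XOO/XX./.OX]+1* (1,2)[XOO/X.X/.OX]+1 (2,0)[XOO/X../XOX]+1
p2 O@[XOO/XX./.OX]: (1,2)[XOO/XXO/.OX]-1* (2,0)[XOO/XX./OOX]-1
p3 X@[XOO/XXO/.OX]: (2,0)[XOO/XXO/XOX]+1*
p4 O@[XOO/XXO/XOX] terminal -1; root [XOO/X../.OX] d6

X winning at [XOO/X../.OX]: True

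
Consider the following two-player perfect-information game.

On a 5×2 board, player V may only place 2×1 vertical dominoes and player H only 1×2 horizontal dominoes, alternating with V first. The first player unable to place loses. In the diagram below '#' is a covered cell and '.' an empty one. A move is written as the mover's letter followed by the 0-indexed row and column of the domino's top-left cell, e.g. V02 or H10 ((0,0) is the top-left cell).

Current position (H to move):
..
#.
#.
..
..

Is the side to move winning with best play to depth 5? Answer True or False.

H winning at [../#./#./../..]: True

p1 H@[../#./#./../..]: H00[##/#./#./../..]-1 H30[../#./#./##/..]+1* H40[../#./#./../##]+1
p2 V@[../#./#./##/..]: V01[.#/##/#./##/..]-1* V11[../##/##/##/..]-1
p3 H@[.#/##/#./##/..]: H40[.#/##/#./##/##]+1*
p4 V@[.#/##/#./##/##] terminal -1; root [../#./#./../..] d5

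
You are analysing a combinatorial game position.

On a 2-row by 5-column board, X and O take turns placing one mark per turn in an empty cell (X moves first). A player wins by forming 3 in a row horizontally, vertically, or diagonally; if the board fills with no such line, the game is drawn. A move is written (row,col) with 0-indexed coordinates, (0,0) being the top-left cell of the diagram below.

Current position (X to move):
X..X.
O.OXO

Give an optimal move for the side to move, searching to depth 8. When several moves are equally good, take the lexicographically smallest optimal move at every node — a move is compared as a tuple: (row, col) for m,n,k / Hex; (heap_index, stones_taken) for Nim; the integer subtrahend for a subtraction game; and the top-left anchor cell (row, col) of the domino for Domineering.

X's best at [X..X./O.OXO]: (1,1)

[X..X./O.OXO] X move#1: (0,1):-1/XX.X./O.OXO, (0,2):-1/X.XX./O.OXO, (0,4):-1/X..XX/O.OXO, (1,1):+0/X..X./OXOXO*
[X..X./OXOXO] O move#2: (0,1):+0/XO.X./OXOXO*, (0,2):+0/X.OX./OXOXO, (0,4):+0/X..XO/OXOXO
[XO.X./OXOXO] X move#3: (0,2):+0/XOXX./OXOXO*, (0,4):+0/XO.XX/OXOXO
[XOXX./OXOXO] O move#4: (0,4):+0/XOXXO/OXOXO*
[XOXXO/OXOXO] end (terminal +0, X#5); searched X..X./O.OXO to 8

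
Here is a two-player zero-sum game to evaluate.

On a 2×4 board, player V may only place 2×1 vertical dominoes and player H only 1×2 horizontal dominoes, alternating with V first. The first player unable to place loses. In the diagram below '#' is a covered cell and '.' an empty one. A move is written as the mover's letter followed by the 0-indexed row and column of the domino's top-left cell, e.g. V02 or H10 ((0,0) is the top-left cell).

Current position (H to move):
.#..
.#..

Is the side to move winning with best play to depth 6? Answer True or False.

p1 H@[.#../.#..]: H02[.###/.#..]+1* H12[.#../.###]+1
p2 V@[.###/.#..]: V00[####/##..]-1*
p3 H@[####/##..]: H12[####/####]+1*
p4 V@[####/####] terminal -1; root [.#../.#..] d6

H winning at [.#../.#..]: True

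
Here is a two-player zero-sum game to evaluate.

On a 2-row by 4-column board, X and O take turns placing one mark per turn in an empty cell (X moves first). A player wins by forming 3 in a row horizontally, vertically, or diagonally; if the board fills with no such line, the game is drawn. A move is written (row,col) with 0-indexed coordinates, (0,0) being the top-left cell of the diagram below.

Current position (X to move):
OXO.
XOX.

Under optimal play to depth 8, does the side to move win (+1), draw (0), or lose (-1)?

value(OXO./XOX., X) = 0

p1 X@[OXO./XOX.]: (0,3)[OXOX/XOX.]+0* (1,3)[OXO./XOXX]+0
p2 O@[OXOX/XOX.]: (1,3)[OXOX/XOXO]+0*
p3 X@[OXOX/XOXO] terminal +0; root [OXO./XOX.] d8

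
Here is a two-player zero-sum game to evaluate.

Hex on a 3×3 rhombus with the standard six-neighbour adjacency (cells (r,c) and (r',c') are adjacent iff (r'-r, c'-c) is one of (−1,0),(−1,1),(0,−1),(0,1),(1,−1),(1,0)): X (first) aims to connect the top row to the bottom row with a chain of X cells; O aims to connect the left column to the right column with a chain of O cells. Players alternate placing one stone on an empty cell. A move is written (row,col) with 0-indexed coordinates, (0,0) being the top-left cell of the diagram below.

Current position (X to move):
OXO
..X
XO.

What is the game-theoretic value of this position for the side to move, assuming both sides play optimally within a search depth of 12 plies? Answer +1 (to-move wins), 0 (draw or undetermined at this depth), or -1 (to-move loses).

[OXO/..X/XO.] X move#1: (1,0):+1/OXO/X.X/XO.*, (1,1):+1/OXO/.XX/XO., (2,2):+1/OXO/..X/XOX
[OXO/X.X/XO.] end (terminal -1, O#2); searched OXO/..X/XO. to 12

value(OXO/..X/XO., X) = +1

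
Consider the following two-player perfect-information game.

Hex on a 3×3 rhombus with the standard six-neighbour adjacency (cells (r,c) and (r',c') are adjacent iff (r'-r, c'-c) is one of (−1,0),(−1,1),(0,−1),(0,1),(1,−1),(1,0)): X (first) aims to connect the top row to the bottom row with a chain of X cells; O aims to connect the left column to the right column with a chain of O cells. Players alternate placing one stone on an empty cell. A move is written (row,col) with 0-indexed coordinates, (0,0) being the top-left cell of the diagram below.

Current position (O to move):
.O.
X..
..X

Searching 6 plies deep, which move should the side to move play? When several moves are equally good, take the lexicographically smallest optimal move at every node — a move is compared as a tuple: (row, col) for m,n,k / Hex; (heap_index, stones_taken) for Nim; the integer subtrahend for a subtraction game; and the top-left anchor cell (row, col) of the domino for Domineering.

O's best at [.O./X../..X]: (1,1)

[.O./X../..X] O move#1: (0,0):-1/OO./X../..X, (0,2):-1/.OO/X../..X, (1,1):+1/.O./XO./..X*, (1,2):-1/.O./X.O/..X, (2,0):-1/.O./X../O.X, (2,1):-1/.O./X../.OX
[.O./XO./..X] X move#2: (0,0):-1/XO./XO./..X*, (0,2):-1/.OX/XO./..X, (1,2):-1/.O./XOX/..X, (2,0):-1/.O./XO./X.X, (2,1):-1/.O./XO./.XX
[XO./XO./..X] O move#3: (0,2):-1/XOO/XO./..X, (1,2):-1/XO./XOO/..X, (2,0):+1/XO./XO./O.X*, (2,1):-1/XO./XO./.OX
[XO./XO./O.X] X move#4: (0,2):-1/XOX/XO./O.X*, (1,2):-1/XO./XOX/O.X, (2,1):-1/XO./XO./OXX
[XOX/XO./O.X] O move#5: (1,2):+1/XOX/XOO/O.X*, (2,1):-1/XOX/XO./OOX
[XOX/XOO/O.X] end (terminal -1, X#6); searched .O./X../..X to 6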